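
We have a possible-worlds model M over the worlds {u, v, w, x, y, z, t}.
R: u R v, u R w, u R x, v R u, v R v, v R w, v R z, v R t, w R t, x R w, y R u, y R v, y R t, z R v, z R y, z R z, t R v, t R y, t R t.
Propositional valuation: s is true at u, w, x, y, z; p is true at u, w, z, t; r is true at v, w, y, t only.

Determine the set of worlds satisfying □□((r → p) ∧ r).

x

Recall that □ψ holds at a world iff ψ holds at every accessible world, and ◇ψ holds iff ψ holds at some accessible world.
Let φ = □□((r → p) ∧ r). Evaluate φ at each world:
  u (successors {v, w, x}): φ is false.
  v (successors {u, v, w, z, t}): φ is false.
  w (successors {t}): φ is false.
  x (successors {w}): φ is true.
  y (successors {u, v, t}): φ is false.
  z (successors {v, y, z}): φ is false.
  t (successors {v, y, t}): φ is false.
For instance, at y:
  At y: □□((r → p) ∧ r) requires □((r → p) ∧ r) at every successor {u, v, t}.
    □((r → p) ∧ r) fails at u, so □□((r → p) ∧ r) is false at y.
      At u: □((r → p) ∧ r) requires (r → p) ∧ r at every successor {v, w, x}.
        (r → p) ∧ r fails at v, so □((r → p) ∧ r) is false at u.
Satisfying worlds: {x}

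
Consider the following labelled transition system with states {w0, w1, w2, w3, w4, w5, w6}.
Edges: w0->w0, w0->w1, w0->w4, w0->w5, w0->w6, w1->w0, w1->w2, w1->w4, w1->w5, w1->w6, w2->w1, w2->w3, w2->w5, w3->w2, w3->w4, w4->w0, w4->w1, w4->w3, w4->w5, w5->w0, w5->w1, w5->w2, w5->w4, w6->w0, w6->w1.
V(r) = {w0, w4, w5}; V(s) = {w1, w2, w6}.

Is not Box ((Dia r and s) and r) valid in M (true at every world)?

Recall that Box ψ holds at a world iff ψ holds at every accessible world, and Dia ψ holds iff ψ holds at some accessible world.
Let φ = not Box ((Dia r and s) and r). Evaluate φ at each world:
  w0 (successors {w0, w1, w4, w5, w6}): φ is true.
  w1 (successors {w0, w2, w4, w5, w6}): φ is true.
  w2 (successors {w1, w3, w5}): φ is true.
  w3 (successors {w2, w4}): φ is true.
  w4 (successors {w0, w1, w3, w5}): φ is true.
  w5 (successors {w0, w1, w2, w4}): φ is true.
  w6 (successors {w0, w1}): φ is true.
For instance, at w4:
  At w4: Box ((Dia r and s) and r) is false, so not Box ((Dia r and s) and r) is true.
    At w4: Box ((Dia r and s) and r) requires (Dia r and s) and r at every successor {w0, w1, w3, w5}.
      (Dia r and s) and r fails at w0, so Box ((Dia r and s) and r) is false at w4.

Yes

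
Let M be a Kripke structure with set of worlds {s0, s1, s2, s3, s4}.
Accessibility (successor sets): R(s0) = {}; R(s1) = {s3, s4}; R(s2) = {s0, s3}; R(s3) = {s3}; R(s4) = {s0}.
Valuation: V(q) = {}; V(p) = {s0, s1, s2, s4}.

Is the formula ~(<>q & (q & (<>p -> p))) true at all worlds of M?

Yes

Let φ = ~(<>q & (q & (<>p -> p))). Evaluate φ at each world:
  s0 (successors ∅): φ is true.
  s1 (successors {s3, s4}): φ is true.
  s2 (successors {s0, s3}): φ is true.
  s3 (successors {s3}): φ is true.
  s4 (successors {s0}): φ is true.
For instance, at s1:
  At s1: <>q & (q & (<>p -> p)) is false, so ~(<>q & (q & (<>p -> p))) is true.
    At s1: <>q is false, q & (<>p -> p) is false, so <>q & (q & (<>p -> p)) is false.
      At s1: <>q requires q at some successor in {s3, s4}.
        At s3: q is false.
        At s4: q is false.
      So <>q is false at s1.
      At s1: q is false, <>p -> p is true, so q & (<>p -> p) is false.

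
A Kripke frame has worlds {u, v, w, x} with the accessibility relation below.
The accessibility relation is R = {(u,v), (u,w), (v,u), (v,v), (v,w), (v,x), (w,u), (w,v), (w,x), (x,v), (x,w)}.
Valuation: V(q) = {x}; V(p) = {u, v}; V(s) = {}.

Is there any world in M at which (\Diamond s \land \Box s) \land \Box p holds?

Recall that \Box ψ holds at a world iff ψ holds at every accessible world, and \Diamond ψ holds iff ψ holds at some accessible world.
Let φ = (\Diamond s \land \Box s) \land \Box p. Evaluate φ at each world:
  u (successors {v, w}): φ is false.
  v (successors {u, v, w, x}): φ is false.
  w (successors {u, v, x}): φ is false.
  x (successors {v, w}): φ is false.
For instance, at v:
  At v: \Diamond s \land \Box s is false, \Box p is false, so (\Diamond s \land \Box s) \land \Box p is false.
    At v: \Diamond s is false, \Box s is false, so \Diamond s \land \Box s is false.
      At v: \Diamond s requires s at some successor in {u, v, w, x}.
        At u: s is false.
        At v: s is false.
        At w: s is false.
        At x: s is false.
      So \Diamond s is false at v.
      At v: \Box s requires s at every successor {u, v, w, x}.
        s fails at u, so \Box s is false at v.
    At v: \Box p requires p at every successor {u, v, w, x}.
      p fails at w, so \Box p is false at v.

No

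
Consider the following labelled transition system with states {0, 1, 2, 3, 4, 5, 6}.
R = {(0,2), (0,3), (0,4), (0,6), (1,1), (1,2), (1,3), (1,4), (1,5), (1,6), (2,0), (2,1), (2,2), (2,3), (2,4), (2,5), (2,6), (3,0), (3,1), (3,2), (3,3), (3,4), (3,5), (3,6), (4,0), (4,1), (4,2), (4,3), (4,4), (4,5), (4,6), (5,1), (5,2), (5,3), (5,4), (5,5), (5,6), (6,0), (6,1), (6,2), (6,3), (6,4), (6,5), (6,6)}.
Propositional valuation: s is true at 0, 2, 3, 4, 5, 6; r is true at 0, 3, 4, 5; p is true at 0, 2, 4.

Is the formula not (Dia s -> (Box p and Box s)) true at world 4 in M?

At 4: Dia s -> (Box p and Box s) is false, so not (Dia s -> (Box p and Box s)) is true.
  At 4: Dia s is true, Box p and Box s is false, so Dia s -> (Box p and Box s) is false.
    At 4: Dia s requires s at some successor in {0, 1, 2, 3, 4, 5, 6}.
      s holds at 0, so Dia s is true at 4.
    At 4: Box p is false, Box s is false, so Box p and Box s is false.
      At 4: Box p requires p at every successor {0, 1, 2, 3, 4, 5, 6}.
        p fails at 1, so Box p is false at 4.
      At 4: Box s requires s at every successor {0, 1, 2, 3, 4, 5, 6}.
        s fails at 1, so Box s is false at 4.

Yes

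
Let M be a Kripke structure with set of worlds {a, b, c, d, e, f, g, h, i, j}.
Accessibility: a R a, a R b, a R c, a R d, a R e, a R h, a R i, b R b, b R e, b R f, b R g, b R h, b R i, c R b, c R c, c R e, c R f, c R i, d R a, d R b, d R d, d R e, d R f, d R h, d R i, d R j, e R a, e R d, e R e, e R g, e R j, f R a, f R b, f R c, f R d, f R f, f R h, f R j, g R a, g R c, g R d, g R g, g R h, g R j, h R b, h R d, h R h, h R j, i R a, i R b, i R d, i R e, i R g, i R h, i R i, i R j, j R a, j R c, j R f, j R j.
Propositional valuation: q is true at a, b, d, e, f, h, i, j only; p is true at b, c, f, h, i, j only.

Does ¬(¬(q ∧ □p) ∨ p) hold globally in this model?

No

Let φ = ¬(¬(q ∧ □p) ∨ p). Evaluate φ at each world:
  a (successors {a, b, c, d, e, h, i}): φ is false.
  b (successors {b, e, f, g, h, i}): φ is false.
  c (successors {b, c, e, f, i}): φ is false.
  d (successors {a, b, d, e, f, h, i, j}): φ is false.
  e (successors {a, d, e, g, j}): φ is false.
  f (successors {a, b, c, d, f, h, j}): φ is false.
  g (successors {a, c, d, g, h, j}): φ is false.
  h (successors {b, d, h, j}): φ is false.
  i (successors {a, b, d, e, g, h, i, j}): φ is false.
  j (successors {a, c, f, j}): φ is false.
Detail at a (counterexample):
  At a: ¬(q ∧ □p) ∨ p is true, so ¬(¬(q ∧ □p) ∨ p) is false.
    At a: ¬(q ∧ □p) is true, p is false, so ¬(q ∧ □p) ∨ p is true.
      At a: q ∧ □p is false, so ¬(q ∧ □p) is true.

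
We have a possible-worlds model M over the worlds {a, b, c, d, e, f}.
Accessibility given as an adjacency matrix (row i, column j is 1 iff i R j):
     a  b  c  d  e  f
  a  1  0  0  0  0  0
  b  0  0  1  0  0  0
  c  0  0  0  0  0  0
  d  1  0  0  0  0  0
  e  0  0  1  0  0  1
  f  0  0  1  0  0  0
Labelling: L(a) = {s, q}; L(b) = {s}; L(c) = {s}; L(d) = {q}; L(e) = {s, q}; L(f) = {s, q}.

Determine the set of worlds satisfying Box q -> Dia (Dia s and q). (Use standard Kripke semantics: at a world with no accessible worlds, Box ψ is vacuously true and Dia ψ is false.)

Let φ = Box q -> Dia (Dia s and q). Evaluate φ at each world:
  a (successors {a}): φ is true.
  b (successors {c}): φ is true.
  c (successors ∅): φ is false.
  d (successors {a}): φ is true.
  e (successors {c, f}): φ is true.
  f (successors {c}): φ is true.
For instance, at a:
  At a: Box q is true, Dia (Dia s and q) is true, so Box q -> Dia (Dia s and q) is true.
    At a: Box q requires q at every successor {a}.
      At a: q is true.
    So Box q is true at a.
    At a: Dia (Dia s and q) requires Dia s and q at some successor in {a}.
      Dia s and q holds at a, so Dia (Dia s and q) is true at a.
Satisfying worlds: {a, b, d, e, f}

a, b, d, e, f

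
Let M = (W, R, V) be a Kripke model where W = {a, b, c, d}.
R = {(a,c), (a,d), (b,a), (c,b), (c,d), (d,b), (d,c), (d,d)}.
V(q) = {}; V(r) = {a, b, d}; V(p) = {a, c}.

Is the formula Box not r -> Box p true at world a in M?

Yes

At a: Box not r is false, Box p is false, so Box not r -> Box p is true.
  At a: Box not r requires not r at every successor {c, d}.
    not r fails at d, so Box not r is false at a.
  At a: Box p requires p at every successor {c, d}.
    p fails at d, so Box p is false at a.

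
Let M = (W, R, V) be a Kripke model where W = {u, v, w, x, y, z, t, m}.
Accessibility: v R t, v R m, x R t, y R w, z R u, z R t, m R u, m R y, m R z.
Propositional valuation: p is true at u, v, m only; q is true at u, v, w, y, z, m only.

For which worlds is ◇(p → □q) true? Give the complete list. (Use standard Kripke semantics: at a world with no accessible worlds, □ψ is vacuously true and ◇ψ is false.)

Let φ = ◇(p → □q). Evaluate φ at each world:
  u (successors ∅): φ is false.
  v (successors {t, m}): φ is true.
  w (successors ∅): φ is false.
  x (successors {t}): φ is true.
  y (successors {w}): φ is true.
  z (successors {u, t}): φ is true.
  t (successors ∅): φ is false.
  m (successors {u, y, z}): φ is true.
For instance, at y:
  At y: ◇(p → □q) requires p → □q at some successor in {w}.
    p → □q holds at w, so ◇(p → □q) is true at y.
      At w: p is false, □q is true, so p → □q is true.
Satisfying worlds: {v, x, y, z, m}

v, x, y, z, m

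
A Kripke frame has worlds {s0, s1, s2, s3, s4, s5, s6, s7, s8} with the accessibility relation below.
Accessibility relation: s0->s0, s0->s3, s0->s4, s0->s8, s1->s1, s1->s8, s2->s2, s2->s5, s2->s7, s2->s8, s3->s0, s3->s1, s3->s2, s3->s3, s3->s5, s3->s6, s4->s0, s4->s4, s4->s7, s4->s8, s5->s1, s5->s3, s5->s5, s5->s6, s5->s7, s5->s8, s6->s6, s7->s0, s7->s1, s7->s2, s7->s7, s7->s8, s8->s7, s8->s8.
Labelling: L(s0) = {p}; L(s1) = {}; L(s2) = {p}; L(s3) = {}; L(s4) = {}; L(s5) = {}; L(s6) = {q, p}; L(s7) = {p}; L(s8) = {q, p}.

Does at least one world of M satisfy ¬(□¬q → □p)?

No

Let φ = ¬(□¬q → □p). Evaluate φ at each world:
  s0 (successors {s0, s3, s4, s8}): φ is false.
  s1 (successors {s1, s8}): φ is false.
  s2 (successors {s2, s5, s7, s8}): φ is false.
  s3 (successors {s0, s1, s2, s3, s5, s6}): φ is false.
  s4 (successors {s0, s4, s7, s8}): φ is false.
  s5 (successors {s1, s3, s5, s6, s7, s8}): φ is false.
  s6 (successors {s6}): φ is false.
  s7 (successors {s0, s1, s2, s7, s8}): φ is false.
  s8 (successors {s7, s8}): φ is false.
For instance, at s0:
  At s0: □¬q → □p is true, so ¬(□¬q → □p) is false.
    At s0: □¬q is false, □p is false, so □¬q → □p is true.
      At s0: □¬q requires ¬q at every successor {s0, s3, s4, s8}.
        ¬q fails at s8, so □¬q is false at s0.
      At s0: □p requires p at every successor {s0, s3, s4, s8}.
        p fails at s3, so □p is false at s0.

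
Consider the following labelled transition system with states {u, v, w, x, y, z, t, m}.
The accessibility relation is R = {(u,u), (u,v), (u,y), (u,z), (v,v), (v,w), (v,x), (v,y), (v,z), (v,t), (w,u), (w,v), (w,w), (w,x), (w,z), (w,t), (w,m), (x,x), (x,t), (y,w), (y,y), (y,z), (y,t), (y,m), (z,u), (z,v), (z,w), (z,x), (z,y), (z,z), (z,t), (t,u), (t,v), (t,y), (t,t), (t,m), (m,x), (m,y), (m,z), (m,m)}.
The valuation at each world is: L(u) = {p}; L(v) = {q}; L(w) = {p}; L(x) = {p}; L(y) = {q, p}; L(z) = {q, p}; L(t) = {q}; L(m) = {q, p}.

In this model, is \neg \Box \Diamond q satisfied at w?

No

At w: \Box \Diamond q is true, so \neg \Box \Diamond q is false.
  At w: \Box \Diamond q requires \Diamond q at every successor {u, v, w, x, z, t, m}.
    At u: \Diamond q is true.
    At v: \Diamond q is true.
    At w: \Diamond q is true.
    At x: \Diamond q is true.
    At z: \Diamond q is true.
    At t: \Diamond q is true.
    At m: \Diamond q is true.
  So \Box \Diamond q is true at w.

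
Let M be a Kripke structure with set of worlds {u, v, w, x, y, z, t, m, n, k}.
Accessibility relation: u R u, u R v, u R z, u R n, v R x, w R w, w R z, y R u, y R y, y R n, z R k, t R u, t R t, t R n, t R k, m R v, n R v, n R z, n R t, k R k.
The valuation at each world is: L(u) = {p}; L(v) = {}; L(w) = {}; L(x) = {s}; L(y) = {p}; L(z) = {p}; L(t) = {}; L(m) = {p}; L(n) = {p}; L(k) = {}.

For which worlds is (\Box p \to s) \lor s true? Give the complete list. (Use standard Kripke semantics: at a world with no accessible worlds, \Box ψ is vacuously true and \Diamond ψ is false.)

Recall that \Box ψ holds at a world iff ψ holds at every accessible world, and \Diamond ψ holds iff ψ holds at some accessible world.
Let φ = (\Box p \to s) \lor s. Evaluate φ at each world:
  u (successors {u, v, z, n}): φ is true.
  v (successors {x}): φ is true.
  w (successors {w, z}): φ is true.
  x (successors ∅): φ is true.
  y (successors {u, y, n}): φ is false.
  z (successors {k}): φ is true.
  t (successors {u, t, n, k}): φ is true.
  m (successors {v}): φ is true.
  n (successors {v, z, t}): φ is true.
  k (successors {k}): φ is true.
For instance, at w:
  At w: \Box p \to s is true, s is false, so (\Box p \to s) \lor s is true.
    At w: \Box p is false, s is false, so \Box p \to s is true.
      At w: \Box p requires p at every successor {w, z}.
        p fails at w, so \Box p is false at w.
Satisfying worlds: {u, v, w, x, z, t, m, n, k}

u, v, w, x, z, t, m, n, k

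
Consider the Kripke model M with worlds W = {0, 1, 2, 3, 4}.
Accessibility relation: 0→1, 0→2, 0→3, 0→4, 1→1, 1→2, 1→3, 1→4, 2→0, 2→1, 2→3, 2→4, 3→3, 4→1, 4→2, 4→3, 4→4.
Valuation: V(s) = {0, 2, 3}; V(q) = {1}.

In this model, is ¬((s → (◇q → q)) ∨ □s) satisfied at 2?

Yes

At 2: (s → (◇q → q)) ∨ □s is false, so ¬((s → (◇q → q)) ∨ □s) is true.
  At 2: s → (◇q → q) is false, □s is false, so (s → (◇q → q)) ∨ □s is false.
    At 2: s is true, ◇q → q is false, so s → (◇q → q) is false.
      At 2: ◇q is true, q is false, so ◇q → q is false.
    At 2: □s requires s at every successor {0, 1, 3, 4}.
      s fails at 1, so □s is false at 2.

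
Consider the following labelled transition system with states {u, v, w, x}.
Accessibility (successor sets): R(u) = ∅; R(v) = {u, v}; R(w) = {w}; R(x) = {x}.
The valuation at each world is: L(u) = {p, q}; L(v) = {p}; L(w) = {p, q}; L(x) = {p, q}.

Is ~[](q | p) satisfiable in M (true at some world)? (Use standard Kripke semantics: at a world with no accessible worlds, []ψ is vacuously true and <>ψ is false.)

No

Let φ = ~[](q | p). Evaluate φ at each world:
  u (successors ∅): φ is false.
  v (successors {u, v}): φ is false.
  w (successors {w}): φ is false.
  x (successors {x}): φ is false.
For instance, at x:
  At x: [](q | p) is true, so ~[](q | p) is false.
    At x: [](q | p) requires q | p at every successor {x}.
      At x: q | p is true.
    So [](q | p) is true at x.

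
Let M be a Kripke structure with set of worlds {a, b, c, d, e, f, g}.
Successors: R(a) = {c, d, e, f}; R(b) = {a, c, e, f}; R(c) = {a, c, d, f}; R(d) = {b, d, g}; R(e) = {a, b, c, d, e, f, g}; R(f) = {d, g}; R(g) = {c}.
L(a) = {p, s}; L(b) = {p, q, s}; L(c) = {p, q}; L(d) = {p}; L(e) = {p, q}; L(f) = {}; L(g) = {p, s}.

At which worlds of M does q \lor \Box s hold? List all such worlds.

b, c, e

Let φ = q \lor \Box s. Evaluate φ at each world:
  a (successors {c, d, e, f}): φ is false.
  b (successors {a, c, e, f}): φ is true.
  c (successors {a, c, d, f}): φ is true.
  d (successors {b, d, g}): φ is false.
  e (successors {a, b, c, d, e, f, g}): φ is true.
  f (successors {d, g}): φ is false.
  g (successors {c}): φ is false.
For instance, at c:
  At c: q is true, \Box s is false, so q \lor \Box s is true.
    At c: \Box s requires s at every successor {a, c, d, f}.
      s fails at c, so \Box s is false at c.
Satisfying worlds: {b, c, e}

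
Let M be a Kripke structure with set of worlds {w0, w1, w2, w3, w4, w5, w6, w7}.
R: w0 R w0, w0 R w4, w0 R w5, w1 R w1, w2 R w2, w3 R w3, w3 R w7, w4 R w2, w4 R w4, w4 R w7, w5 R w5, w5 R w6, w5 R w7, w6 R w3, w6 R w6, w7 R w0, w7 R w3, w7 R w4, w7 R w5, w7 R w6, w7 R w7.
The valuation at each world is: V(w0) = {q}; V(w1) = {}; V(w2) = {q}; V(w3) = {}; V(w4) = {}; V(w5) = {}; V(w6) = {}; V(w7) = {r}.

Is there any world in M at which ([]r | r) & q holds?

No

Recall that []ψ holds at a world iff ψ holds at every accessible world, and <>ψ holds iff ψ holds at some accessible world.
Let φ = ([]r | r) & q. Evaluate φ at each world:
  w0 (successors {w0, w4, w5}): φ is false.
  w1 (successors {w1}): φ is false.
  w2 (successors {w2}): φ is false.
  w3 (successors {w3, w7}): φ is false.
  w4 (successors {w2, w4, w7}): φ is false.
  w5 (successors {w5, w6, w7}): φ is false.
  w6 (successors {w3, w6}): φ is false.
  w7 (successors {w0, w3, w4, w5, w6, w7}): φ is false.
For instance, at w0:
  At w0: []r | r is false, q is true, so ([]r | r) & q is false.
    At w0: []r is false, r is false, so []r | r is false.
      At w0: []r requires r at every successor {w0, w4, w5}.
        r fails at w0, so []r is false at w0.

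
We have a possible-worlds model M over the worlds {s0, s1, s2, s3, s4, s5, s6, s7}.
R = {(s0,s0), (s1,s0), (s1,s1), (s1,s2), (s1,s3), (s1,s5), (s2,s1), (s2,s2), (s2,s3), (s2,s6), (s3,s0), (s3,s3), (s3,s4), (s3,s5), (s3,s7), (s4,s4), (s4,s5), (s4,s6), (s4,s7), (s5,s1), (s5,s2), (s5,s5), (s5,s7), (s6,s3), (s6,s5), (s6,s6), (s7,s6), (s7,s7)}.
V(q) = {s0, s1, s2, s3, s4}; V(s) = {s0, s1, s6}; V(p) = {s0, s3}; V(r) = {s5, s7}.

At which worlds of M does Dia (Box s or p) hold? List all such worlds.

s0, s1, s2, s3, s6

Let φ = Dia (Box s or p). Evaluate φ at each world:
  s0 (successors {s0}): φ is true.
  s1 (successors {s0, s1, s2, s3, s5}): φ is true.
  s2 (successors {s1, s2, s3, s6}): φ is true.
  s3 (successors {s0, s3, s4, s5, s7}): φ is true.
  s4 (successors {s4, s5, s6, s7}): φ is false.
  s5 (successors {s1, s2, s5, s7}): φ is false.
  s6 (successors {s3, s5, s6}): φ is true.
  s7 (successors {s6, s7}): φ is false.
For instance, at s6:
  At s6: Dia (Box s or p) requires Box s or p at some successor in {s3, s5, s6}.
    Box s or p holds at s3, so Dia (Box s or p) is true at s6.
      At s3: Box s is false, p is true, so Box s or p is true.
Satisfying worlds: {s0, s1, s2, s3, s6}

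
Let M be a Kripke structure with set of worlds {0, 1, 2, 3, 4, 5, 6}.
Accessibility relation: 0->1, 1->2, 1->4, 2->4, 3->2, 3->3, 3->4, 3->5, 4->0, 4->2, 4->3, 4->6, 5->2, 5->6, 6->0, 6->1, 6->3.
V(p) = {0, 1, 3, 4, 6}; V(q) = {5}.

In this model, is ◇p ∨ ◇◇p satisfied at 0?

Yes

At 0: ◇p is true, ◇◇p is true, so ◇p ∨ ◇◇p is true.
  At 0: ◇p requires p at some successor in {1}.
    p holds at 1, so ◇p is true at 0.
  At 0: ◇◇p requires ◇p at some successor in {1}.
    ◇p holds at 1, so ◇◇p is true at 0.
      At 1: ◇p requires p at some successor in {2, 4}.
        p holds at 4, so ◇p is true at 1.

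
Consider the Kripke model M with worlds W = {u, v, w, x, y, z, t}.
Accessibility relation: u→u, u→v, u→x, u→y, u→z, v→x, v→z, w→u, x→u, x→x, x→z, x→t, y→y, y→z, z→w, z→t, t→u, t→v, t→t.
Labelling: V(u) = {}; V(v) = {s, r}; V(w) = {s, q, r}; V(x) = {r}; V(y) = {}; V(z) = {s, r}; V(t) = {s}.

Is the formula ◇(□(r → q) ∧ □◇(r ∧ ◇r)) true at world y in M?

At y: ◇(□(r → q) ∧ □◇(r ∧ ◇r)) requires □(r → q) ∧ □◇(r ∧ ◇r) at some successor in {y, z}.
  At y: □(r → q) ∧ □◇(r ∧ ◇r) is false.
  At z: □(r → q) ∧ □◇(r ∧ ◇r) is false.
So ◇(□(r → q) ∧ □◇(r ∧ ◇r)) is false at y.

No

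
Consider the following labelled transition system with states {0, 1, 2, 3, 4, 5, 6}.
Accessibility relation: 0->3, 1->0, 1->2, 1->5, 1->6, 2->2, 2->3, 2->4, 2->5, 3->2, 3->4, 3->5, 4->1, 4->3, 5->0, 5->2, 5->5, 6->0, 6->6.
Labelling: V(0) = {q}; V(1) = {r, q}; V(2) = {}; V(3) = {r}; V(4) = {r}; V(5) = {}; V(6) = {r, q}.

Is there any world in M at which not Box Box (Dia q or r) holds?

Let φ = not Box Box (Dia q or r). Evaluate φ at each world:
  0 (successors {3}): φ is true.
  1 (successors {0, 2, 5, 6}): φ is true.
  2 (successors {2, 3, 4, 5}): φ is true.
  3 (successors {2, 4, 5}): φ is true.
  4 (successors {1, 3}): φ is true.
  5 (successors {0, 2, 5}): φ is true.
  6 (successors {0, 6}): φ is true.
Detail at 0 (witness):
  At 0: Box Box (Dia q or r) is false, so not Box Box (Dia q or r) is true.
    At 0: Box Box (Dia q or r) requires Box (Dia q or r) at every successor {3}.
      Box (Dia q or r) fails at 3, so Box Box (Dia q or r) is false at 0.

Yes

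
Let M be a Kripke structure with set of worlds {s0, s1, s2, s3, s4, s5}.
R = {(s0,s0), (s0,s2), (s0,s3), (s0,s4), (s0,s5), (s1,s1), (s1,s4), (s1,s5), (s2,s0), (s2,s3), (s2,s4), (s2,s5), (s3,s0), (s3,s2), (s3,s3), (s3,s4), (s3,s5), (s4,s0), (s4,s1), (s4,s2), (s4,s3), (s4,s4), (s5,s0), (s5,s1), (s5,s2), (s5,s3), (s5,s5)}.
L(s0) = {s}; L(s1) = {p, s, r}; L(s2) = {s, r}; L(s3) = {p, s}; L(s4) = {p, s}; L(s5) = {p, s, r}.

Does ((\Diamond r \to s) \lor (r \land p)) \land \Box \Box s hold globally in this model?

Let φ = ((\Diamond r \to s) \lor (r \land p)) \land \Box \Box s. Evaluate φ at each world:
  s0 (successors {s0, s2, s3, s4, s5}): φ is true.
  s1 (successors {s1, s4, s5}): φ is true.
  s2 (successors {s0, s3, s4, s5}): φ is true.
  s3 (successors {s0, s2, s3, s4, s5}): φ is true.
  s4 (successors {s0, s1, s2, s3, s4}): φ is true.
  s5 (successors {s0, s1, s2, s3, s5}): φ is true.
For instance, at s1:
  At s1: (\Diamond r \to s) \lor (r \land p) is true, \Box \Box s is true, so ((\Diamond r \to s) \lor (r \land p)) \land \Box \Box s is true.
    At s1: \Diamond r \to s is true, r \land p is true, so (\Diamond r \to s) \lor (r \land p) is true.
      At s1: \Diamond r is true, s is true, so \Diamond r \to s is true.
    At s1: \Box \Box s requires \Box s at every successor {s1, s4, s5}.
      At s1: \Box s is true.
      At s4: \Box s is true.
      At s5: \Box s is true.
    So \Box \Box s is true at s1.

Yes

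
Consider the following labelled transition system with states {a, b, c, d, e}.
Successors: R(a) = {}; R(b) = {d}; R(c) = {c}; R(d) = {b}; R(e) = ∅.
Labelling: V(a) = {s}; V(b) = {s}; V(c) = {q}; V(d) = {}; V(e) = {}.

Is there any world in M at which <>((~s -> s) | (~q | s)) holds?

Yes

Recall that <>ψ holds at a world iff ψ holds at some accessible world.
Let φ = <>((~s -> s) | (~q | s)). Evaluate φ at each world:
  a (successors ∅): φ is false.
  b (successors {d}): φ is true.
  c (successors {c}): φ is false.
  d (successors {b}): φ is true.
  e (successors ∅): φ is false.
Detail at b (witness):
  At b: <>((~s -> s) | (~q | s)) requires (~s -> s) | (~q | s) at some successor in {d}.
    (~s -> s) | (~q | s) holds at d, so <>((~s -> s) | (~q | s)) is true at b.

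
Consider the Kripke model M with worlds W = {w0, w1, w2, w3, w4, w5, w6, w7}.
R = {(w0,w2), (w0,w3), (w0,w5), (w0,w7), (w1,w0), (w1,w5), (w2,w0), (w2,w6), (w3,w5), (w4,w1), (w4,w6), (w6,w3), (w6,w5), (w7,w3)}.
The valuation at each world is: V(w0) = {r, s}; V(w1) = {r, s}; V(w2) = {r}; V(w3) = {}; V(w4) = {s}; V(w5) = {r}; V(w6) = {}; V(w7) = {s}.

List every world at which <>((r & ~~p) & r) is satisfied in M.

none

Let φ = <>((r & ~~p) & r). Evaluate φ at each world:
  w0 (successors {w2, w3, w5, w7}): φ is false.
  w1 (successors {w0, w5}): φ is false.
  w2 (successors {w0, w6}): φ is false.
  w3 (successors {w5}): φ is false.
  w4 (successors {w1, w6}): φ is false.
  w5 (successors ∅): φ is false.
  w6 (successors {w3, w5}): φ is false.
  w7 (successors {w3}): φ is false.
For instance, at w6:
  At w6: <>((r & ~~p) & r) requires (r & ~~p) & r at some successor in {w3, w5}.
    At w3: (r & ~~p) & r is false.
    At w5: (r & ~~p) & r is false.
  So <>((r & ~~p) & r) is false at w6.
Satisfying worlds: none.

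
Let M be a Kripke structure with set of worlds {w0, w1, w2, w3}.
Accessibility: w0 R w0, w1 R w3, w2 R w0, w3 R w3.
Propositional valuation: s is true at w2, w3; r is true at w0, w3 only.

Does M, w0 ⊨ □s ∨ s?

No

At w0: □s is false, s is false, so □s ∨ s is false.
  At w0: □s requires s at every successor {w0}.
    s fails at w0, so □s is false at w0.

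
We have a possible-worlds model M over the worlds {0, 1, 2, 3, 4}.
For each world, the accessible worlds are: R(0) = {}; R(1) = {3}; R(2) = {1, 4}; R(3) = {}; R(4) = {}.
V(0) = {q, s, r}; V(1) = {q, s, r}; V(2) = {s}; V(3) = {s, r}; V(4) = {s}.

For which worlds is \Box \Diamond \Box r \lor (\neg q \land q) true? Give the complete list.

Recall that \Box ψ holds at a world iff ψ holds at every accessible world, and \Diamond ψ holds iff ψ holds at some accessible world.
Let φ = \Box \Diamond \Box r \lor (\neg q \land q). Evaluate φ at each world:
  0 (successors ∅): φ is true.
  1 (successors {3}): φ is false.
  2 (successors {1, 4}): φ is false.
  3 (successors ∅): φ is true.
  4 (successors ∅): φ is true.
For instance, at 2:
  At 2: \Box \Diamond \Box r is false, \neg q \land q is false, so \Box \Diamond \Box r \lor (\neg q \land q) is false.
    At 2: \Box \Diamond \Box r requires \Diamond \Box r at every successor {1, 4}.
      \Diamond \Box r fails at 4, so \Box \Diamond \Box r is false at 2.
Satisfying worlds: {0, 3, 4}

0, 3, 4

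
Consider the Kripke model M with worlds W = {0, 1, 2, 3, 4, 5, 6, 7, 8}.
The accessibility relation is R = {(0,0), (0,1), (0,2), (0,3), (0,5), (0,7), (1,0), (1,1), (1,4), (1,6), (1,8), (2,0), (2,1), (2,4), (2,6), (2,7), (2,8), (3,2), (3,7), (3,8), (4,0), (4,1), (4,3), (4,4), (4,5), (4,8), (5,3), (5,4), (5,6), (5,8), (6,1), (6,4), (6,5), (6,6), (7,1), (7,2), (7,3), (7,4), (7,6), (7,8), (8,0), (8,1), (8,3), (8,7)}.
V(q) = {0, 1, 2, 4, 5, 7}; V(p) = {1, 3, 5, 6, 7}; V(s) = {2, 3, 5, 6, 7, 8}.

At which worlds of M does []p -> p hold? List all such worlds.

0, 1, 2, 3, 4, 5, 6, 7, 8

Let φ = []p -> p. Evaluate φ at each world:
  0 (successors {0, 1, 2, 3, 5, 7}): φ is true.
  1 (successors {0, 1, 4, 6, 8}): φ is true.
  2 (successors {0, 1, 4, 6, 7, 8}): φ is true.
  3 (successors {2, 7, 8}): φ is true.
  4 (successors {0, 1, 3, 4, 5, 8}): φ is true.
  5 (successors {3, 4, 6, 8}): φ is true.
  6 (successors {1, 4, 5, 6}): φ is true.
  7 (successors {1, 2, 3, 4, 6, 8}): φ is true.
  8 (successors {0, 1, 3, 7}): φ is true.
For instance, at 3:
  At 3: []p is false, p is true, so []p -> p is true.
    At 3: []p requires p at every successor {2, 7, 8}.
      p fails at 2, so []p is false at 3.
Satisfying worlds: {0, 1, 2, 3, 4, 5, 6, 7, 8}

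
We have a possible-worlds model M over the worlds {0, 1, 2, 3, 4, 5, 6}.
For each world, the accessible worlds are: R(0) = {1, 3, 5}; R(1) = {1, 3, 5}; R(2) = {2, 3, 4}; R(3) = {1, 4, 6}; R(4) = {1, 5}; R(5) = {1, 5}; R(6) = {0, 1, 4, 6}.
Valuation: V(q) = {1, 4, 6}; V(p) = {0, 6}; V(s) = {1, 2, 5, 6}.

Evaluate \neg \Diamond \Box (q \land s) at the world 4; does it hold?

At 4: \Diamond \Box (q \land s) is false, so \neg \Diamond \Box (q \land s) is true.
  At 4: \Diamond \Box (q \land s) requires \Box (q \land s) at some successor in {1, 5}.
    At 1: \Box (q \land s) is false.
    At 5: \Box (q \land s) is false.
  So \Diamond \Box (q \land s) is false at 4.

Yes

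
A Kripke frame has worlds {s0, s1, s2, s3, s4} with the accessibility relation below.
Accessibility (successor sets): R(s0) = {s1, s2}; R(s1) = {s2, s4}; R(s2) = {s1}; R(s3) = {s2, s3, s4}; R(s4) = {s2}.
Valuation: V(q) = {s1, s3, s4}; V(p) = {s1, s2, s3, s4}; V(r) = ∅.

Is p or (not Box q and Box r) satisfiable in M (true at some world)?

Yes

Let φ = p or (not Box q and Box r). Evaluate φ at each world:
  s0 (successors {s1, s2}): φ is false.
  s1 (successors {s2, s4}): φ is true.
  s2 (successors {s1}): φ is true.
  s3 (successors {s2, s3, s4}): φ is true.
  s4 (successors {s2}): φ is true.
Detail at s1 (witness):
  At s1: p is true, not Box q and Box r is false, so p or (not Box q and Box r) is true.
    At s1: not Box q is true, Box r is false, so not Box q and Box r is false.
      At s1: Box q is false, so not Box q is true.
      At s1: Box r requires r at every successor {s2, s4}.
        r fails at s2, so Box r is false at s1.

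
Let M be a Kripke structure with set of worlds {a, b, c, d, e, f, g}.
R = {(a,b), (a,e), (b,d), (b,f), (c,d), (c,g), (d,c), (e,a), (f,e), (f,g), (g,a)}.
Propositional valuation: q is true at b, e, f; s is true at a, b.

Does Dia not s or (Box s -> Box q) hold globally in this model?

No

Recall that Box ψ holds at a world iff ψ holds at every accessible world, and Dia ψ holds iff ψ holds at some accessible world.
Let φ = Dia not s or (Box s -> Box q). Evaluate φ at each world:
  a (successors {b, e}): φ is true.
  b (successors {d, f}): φ is true.
  c (successors {d, g}): φ is true.
  d (successors {c}): φ is true.
  e (successors {a}): φ is false.
  f (successors {e, g}): φ is true.
  g (successors {a}): φ is false.
Detail at e (counterexample):
  At e: Dia not s is false, Box s -> Box q is false, so Dia not s or (Box s -> Box q) is false.
    At e: Dia not s requires not s at some successor in {a}.
      At a: not s is false.
    So Dia not s is false at e.
    At e: Box s is true, Box q is false, so Box s -> Box q is false.
      At e: Box s requires s at every successor {a}.
        At a: s is true.
      So Box s is true at e.
      At e: Box q requires q at every successor {a}.
        q fails at a, so Box q is false at e.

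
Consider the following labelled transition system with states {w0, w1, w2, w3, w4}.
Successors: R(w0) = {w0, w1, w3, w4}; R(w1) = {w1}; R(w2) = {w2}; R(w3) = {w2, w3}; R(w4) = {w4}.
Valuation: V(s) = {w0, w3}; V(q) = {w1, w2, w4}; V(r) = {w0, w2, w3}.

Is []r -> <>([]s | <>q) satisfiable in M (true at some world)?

Yes

Let φ = []r -> <>([]s | <>q). Evaluate φ at each world:
  w0 (successors {w0, w1, w3, w4}): φ is true.
  w1 (successors {w1}): φ is true.
  w2 (successors {w2}): φ is true.
  w3 (successors {w2, w3}): φ is true.
  w4 (successors {w4}): φ is true.
Detail at w0 (witness):
  At w0: []r is false, <>([]s | <>q) is true, so []r -> <>([]s | <>q) is true.
    At w0: []r requires r at every successor {w0, w1, w3, w4}.
      r fails at w1, so []r is false at w0.
    At w0: <>([]s | <>q) requires []s | <>q at some successor in {w0, w1, w3, w4}.
      []s | <>q holds at w0, so <>([]s | <>q) is true at w0.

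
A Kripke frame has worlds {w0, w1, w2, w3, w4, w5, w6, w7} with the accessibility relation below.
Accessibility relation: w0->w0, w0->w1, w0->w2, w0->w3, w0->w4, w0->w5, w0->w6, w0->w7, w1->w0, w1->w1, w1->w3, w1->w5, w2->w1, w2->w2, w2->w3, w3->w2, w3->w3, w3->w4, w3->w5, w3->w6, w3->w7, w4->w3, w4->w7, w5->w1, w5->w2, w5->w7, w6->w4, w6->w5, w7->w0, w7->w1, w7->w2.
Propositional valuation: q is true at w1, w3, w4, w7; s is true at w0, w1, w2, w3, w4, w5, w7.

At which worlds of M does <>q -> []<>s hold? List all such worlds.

Let φ = <>q -> []<>s. Evaluate φ at each world:
  w0 (successors {w0, w1, w2, w3, w4, w5, w6, w7}): φ is true.
  w1 (successors {w0, w1, w3, w5}): φ is true.
  w2 (successors {w1, w2, w3}): φ is true.
  w3 (successors {w2, w3, w4, w5, w6, w7}): φ is true.
  w4 (successors {w3, w7}): φ is true.
  w5 (successors {w1, w2, w7}): φ is true.
  w6 (successors {w4, w5}): φ is true.
  w7 (successors {w0, w1, w2}): φ is true.
For instance, at w3:
  At w3: <>q is true, []<>s is true, so <>q -> []<>s is true.
    At w3: <>q requires q at some successor in {w2, w3, w4, w5, w6, w7}.
      q holds at w3, so <>q is true at w3.
    At w3: []<>s requires <>s at every successor {w2, w3, w4, w5, w6, w7}.
      At w2: <>s is true.
      At w3: <>s is true.
      At w4: <>s is true.
      At w5: <>s is true.
      At w6: <>s is true.
      At w7: <>s is true.
    So []<>s is true at w3.
Satisfying worlds: {w0, w1, w2, w3, w4, w5, w6, w7}

w0, w1, w2, w3, w4, w5, w6, w7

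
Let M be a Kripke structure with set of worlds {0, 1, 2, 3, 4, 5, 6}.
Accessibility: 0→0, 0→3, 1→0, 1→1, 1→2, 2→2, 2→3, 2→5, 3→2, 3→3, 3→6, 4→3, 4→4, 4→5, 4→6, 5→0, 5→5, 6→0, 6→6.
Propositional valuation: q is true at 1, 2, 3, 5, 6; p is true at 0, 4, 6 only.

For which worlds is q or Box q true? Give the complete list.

Let φ = q or Box q. Evaluate φ at each world:
  0 (successors {0, 3}): φ is false.
  1 (successors {0, 1, 2}): φ is true.
  2 (successors {2, 3, 5}): φ is true.
  3 (successors {2, 3, 6}): φ is true.
  4 (successors {3, 4, 5, 6}): φ is false.
  5 (successors {0, 5}): φ is true.
  6 (successors {0, 6}): φ is true.
For instance, at 2:
  At 2: q is true, Box q is true, so q or Box q is true.
    At 2: Box q requires q at every successor {2, 3, 5}.
      At 2: q is true.
      At 3: q is true.
      At 5: q is true.
    So Box q is true at 2.
Satisfying worlds: {1, 2, 3, 5, 6}

1, 2, 3, 5, 6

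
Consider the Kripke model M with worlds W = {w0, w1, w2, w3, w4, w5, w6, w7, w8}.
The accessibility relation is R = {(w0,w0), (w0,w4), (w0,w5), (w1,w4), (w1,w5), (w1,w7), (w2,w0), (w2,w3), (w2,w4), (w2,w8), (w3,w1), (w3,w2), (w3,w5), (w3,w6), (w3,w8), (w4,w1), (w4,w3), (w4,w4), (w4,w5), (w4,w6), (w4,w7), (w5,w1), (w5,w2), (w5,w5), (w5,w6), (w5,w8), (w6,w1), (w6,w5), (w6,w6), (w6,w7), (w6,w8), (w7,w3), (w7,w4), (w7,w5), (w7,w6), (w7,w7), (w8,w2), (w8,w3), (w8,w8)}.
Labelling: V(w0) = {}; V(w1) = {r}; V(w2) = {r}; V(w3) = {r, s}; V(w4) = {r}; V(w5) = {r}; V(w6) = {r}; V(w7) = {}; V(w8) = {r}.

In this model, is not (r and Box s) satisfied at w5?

At w5: r and Box s is false, so not (r and Box s) is true.
  At w5: r is true, Box s is false, so r and Box s is false.
    At w5: Box s requires s at every successor {w1, w2, w5, w6, w8}.
      s fails at w1, so Box s is false at w5.

Yes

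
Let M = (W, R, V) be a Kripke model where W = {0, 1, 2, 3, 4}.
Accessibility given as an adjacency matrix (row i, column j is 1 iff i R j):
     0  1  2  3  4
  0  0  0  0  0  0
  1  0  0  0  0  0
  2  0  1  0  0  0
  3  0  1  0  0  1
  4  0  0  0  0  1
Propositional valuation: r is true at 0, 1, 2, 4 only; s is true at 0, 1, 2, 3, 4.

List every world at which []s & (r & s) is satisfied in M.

0, 1, 2, 4

Recall that []ψ holds at a world iff ψ holds at every accessible world, and <>ψ holds iff ψ holds at some accessible world.
Let φ = []s & (r & s). Evaluate φ at each world:
  0 (successors ∅): φ is true.
  1 (successors ∅): φ is true.
  2 (successors {1}): φ is true.
  3 (successors {1, 4}): φ is false.
  4 (successors {4}): φ is true.
For instance, at 3:
  At 3: []s is true, r & s is false, so []s & (r & s) is false.
    At 3: []s requires s at every successor {1, 4}.
      At 1: s is true.
      At 4: s is true.
    So []s is true at 3.
Satisfying worlds: {0, 1, 2, 4}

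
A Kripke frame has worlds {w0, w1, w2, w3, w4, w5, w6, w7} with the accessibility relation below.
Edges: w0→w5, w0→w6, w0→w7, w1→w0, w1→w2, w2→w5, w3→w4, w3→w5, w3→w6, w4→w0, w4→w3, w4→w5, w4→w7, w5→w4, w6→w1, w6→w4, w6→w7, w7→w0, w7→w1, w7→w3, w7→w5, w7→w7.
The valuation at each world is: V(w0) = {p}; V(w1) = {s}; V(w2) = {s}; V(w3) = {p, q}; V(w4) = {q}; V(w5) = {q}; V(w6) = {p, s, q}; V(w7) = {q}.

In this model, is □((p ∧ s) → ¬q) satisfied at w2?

At w2: □((p ∧ s) → ¬q) requires (p ∧ s) → ¬q at every successor {w5}.
  At w5: (p ∧ s) → ¬q is true.
So □((p ∧ s) → ¬q) is true at w2.

Yes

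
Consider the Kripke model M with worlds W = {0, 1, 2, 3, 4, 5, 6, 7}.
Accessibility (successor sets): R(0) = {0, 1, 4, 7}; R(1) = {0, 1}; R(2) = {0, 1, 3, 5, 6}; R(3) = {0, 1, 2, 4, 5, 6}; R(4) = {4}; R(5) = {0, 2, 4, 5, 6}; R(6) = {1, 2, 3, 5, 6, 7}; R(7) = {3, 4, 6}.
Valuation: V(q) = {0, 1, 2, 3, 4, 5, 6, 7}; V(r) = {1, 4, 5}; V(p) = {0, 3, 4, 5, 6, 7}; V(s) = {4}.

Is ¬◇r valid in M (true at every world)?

Let φ = ¬◇r. Evaluate φ at each world:
  0 (successors {0, 1, 4, 7}): φ is false.
  1 (successors {0, 1}): φ is false.
  2 (successors {0, 1, 3, 5, 6}): φ is false.
  3 (successors {0, 1, 2, 4, 5, 6}): φ is false.
  4 (successors {4}): φ is false.
  5 (successors {0, 2, 4, 5, 6}): φ is false.
  6 (successors {1, 2, 3, 5, 6, 7}): φ is false.
  7 (successors {3, 4, 6}): φ is false.
Detail at 0 (counterexample):
  At 0: ◇r is true, so ¬◇r is false.
    At 0: ◇r requires r at some successor in {0, 1, 4, 7}.
      r holds at 1, so ◇r is true at 0.

No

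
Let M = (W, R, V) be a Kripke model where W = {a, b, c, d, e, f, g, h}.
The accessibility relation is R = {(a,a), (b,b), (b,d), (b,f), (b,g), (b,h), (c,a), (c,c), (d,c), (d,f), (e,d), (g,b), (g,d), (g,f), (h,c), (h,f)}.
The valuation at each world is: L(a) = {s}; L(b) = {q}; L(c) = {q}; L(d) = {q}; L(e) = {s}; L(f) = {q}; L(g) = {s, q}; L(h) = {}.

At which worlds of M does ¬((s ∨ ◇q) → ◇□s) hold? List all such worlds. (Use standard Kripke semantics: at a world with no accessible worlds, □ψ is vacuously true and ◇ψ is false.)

e

Recall that □ψ holds at a world iff ψ holds at every accessible world, and ◇ψ holds iff ψ holds at some accessible world.
Let φ = ¬((s ∨ ◇q) → ◇□s). Evaluate φ at each world:
  a (successors {a}): φ is false.
  b (successors {b, d, f, g, h}): φ is false.
  c (successors {a, c}): φ is false.
  d (successors {c, f}): φ is false.
  e (successors {d}): φ is true.
  f (successors ∅): φ is false.
  g (successors {b, d, f}): φ is false.
  h (successors {c, f}): φ is false.
For instance, at c:
  At c: (s ∨ ◇q) → ◇□s is true, so ¬((s ∨ ◇q) → ◇□s) is false.
    At c: s ∨ ◇q is true, ◇□s is true, so (s ∨ ◇q) → ◇□s is true.
      At c: s is false, ◇q is true, so s ∨ ◇q is true.
      At c: ◇□s requires □s at some successor in {a, c}.
        □s holds at a, so ◇□s is true at c.
Satisfying worlds: {e}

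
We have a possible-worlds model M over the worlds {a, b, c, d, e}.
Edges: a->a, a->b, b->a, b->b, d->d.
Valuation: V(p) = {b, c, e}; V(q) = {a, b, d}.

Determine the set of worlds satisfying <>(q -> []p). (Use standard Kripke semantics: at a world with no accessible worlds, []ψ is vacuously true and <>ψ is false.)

none

Recall that []ψ holds at a world iff ψ holds at every accessible world, and <>ψ holds iff ψ holds at some accessible world.
Let φ = <>(q -> []p). Evaluate φ at each world:
  a (successors {a, b}): φ is false.
  b (successors {a, b}): φ is false.
  c (successors ∅): φ is false.
  d (successors {d}): φ is false.
  e (successors ∅): φ is false.
For instance, at d:
  At d: <>(q -> []p) requires q -> []p at some successor in {d}.
    At d: q -> []p is false.
  So <>(q -> []p) is false at d.
Satisfying worlds: none.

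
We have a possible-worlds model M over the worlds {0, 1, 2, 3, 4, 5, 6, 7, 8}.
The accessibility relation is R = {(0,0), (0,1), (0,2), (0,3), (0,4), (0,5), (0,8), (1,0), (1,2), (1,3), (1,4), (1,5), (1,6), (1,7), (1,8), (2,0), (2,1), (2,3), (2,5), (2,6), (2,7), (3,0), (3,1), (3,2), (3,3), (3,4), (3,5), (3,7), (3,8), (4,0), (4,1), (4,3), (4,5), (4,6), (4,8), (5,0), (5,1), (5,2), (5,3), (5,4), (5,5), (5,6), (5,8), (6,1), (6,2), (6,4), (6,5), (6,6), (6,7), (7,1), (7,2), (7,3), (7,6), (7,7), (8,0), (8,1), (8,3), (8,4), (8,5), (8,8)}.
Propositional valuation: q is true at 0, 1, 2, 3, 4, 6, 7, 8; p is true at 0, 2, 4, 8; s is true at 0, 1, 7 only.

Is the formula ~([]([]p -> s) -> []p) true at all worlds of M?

Let φ = ~([]([]p -> s) -> []p). Evaluate φ at each world:
  0 (successors {0, 1, 2, 3, 4, 5, 8}): φ is true.
  1 (successors {0, 2, 3, 4, 5, 6, 7, 8}): φ is true.
  2 (successors {0, 1, 3, 5, 6, 7}): φ is true.
  3 (successors {0, 1, 2, 3, 4, 5, 7, 8}): φ is true.
  4 (successors {0, 1, 3, 5, 6, 8}): φ is true.
  5 (successors {0, 1, 2, 3, 4, 5, 6, 8}): φ is true.
  6 (successors {1, 2, 4, 5, 6, 7}): φ is true.
  7 (successors {1, 2, 3, 6, 7}): φ is true.
  8 (successors {0, 1, 3, 4, 5, 8}): φ is true.
For instance, at 8:
  At 8: []([]p -> s) -> []p is false, so ~([]([]p -> s) -> []p) is true.
    At 8: []([]p -> s) is true, []p is false, so []([]p -> s) -> []p is false.
      At 8: []([]p -> s) requires []p -> s at every successor {0, 1, 3, 4, 5, 8}.
        At 0: []p -> s is true.
        At 1: []p -> s is true.
        At 3: []p -> s is true.
        At 4: []p -> s is true.
        At 5: []p -> s is true.
        At 8: []p -> s is true.
      So []([]p -> s) is true at 8.
      At 8: []p requires p at every successor {0, 1, 3, 4, 5, 8}.
        p fails at 1, so []p is false at 8.

Yes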